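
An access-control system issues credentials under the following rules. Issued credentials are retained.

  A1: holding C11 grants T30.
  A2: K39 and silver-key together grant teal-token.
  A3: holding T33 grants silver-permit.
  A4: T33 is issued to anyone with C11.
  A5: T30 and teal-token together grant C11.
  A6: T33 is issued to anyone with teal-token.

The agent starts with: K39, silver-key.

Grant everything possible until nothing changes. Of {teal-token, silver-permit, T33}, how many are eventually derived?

Holding K39 and silver-key grants teal-token (A2).
Holding teal-token grants T33 (A6).
Holding T33 grants silver-permit (A3).
teal-token: reached.
silver-permit: reached.
T33: reached.
All 3 are reached.

3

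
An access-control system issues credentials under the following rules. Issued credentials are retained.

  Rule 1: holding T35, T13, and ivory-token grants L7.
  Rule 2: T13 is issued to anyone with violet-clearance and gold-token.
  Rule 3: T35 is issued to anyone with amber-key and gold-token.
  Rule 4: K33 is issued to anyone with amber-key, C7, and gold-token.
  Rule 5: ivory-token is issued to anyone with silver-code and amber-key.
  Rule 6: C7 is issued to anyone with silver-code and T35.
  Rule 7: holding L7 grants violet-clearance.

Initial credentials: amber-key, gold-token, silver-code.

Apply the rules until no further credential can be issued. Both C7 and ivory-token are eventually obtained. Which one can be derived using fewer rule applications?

ivory-token

ivory-token: Holding silver-code and amber-key grants ivory-token (Rule 5). [1 rule application]
C7: Holding amber-key and gold-token grants T35 (Rule 3). Holding silver-code and T35 grants C7 (Rule 6). [2 rule applications]
ivory-token needs fewer.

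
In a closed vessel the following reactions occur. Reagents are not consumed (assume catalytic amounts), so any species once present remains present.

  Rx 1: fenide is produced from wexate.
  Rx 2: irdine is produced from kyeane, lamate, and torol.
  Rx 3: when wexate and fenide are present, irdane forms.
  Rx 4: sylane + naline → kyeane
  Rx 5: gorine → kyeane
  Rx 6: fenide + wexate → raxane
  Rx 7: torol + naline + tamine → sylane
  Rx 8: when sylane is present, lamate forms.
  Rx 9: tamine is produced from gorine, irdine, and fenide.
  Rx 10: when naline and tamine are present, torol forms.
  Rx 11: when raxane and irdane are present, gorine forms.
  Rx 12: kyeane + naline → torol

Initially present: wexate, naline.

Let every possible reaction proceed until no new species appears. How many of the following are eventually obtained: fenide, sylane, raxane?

2

wexate present → fenide forms (Rx 1).
fenide and wexate present → raxane forms (Rx 6).
fenide: reached.
sylane would need torol, naline, and tamine (Rx 7), but tamine never forms.
raxane: reached.
Reached: fenide and raxane — 2 of the 3.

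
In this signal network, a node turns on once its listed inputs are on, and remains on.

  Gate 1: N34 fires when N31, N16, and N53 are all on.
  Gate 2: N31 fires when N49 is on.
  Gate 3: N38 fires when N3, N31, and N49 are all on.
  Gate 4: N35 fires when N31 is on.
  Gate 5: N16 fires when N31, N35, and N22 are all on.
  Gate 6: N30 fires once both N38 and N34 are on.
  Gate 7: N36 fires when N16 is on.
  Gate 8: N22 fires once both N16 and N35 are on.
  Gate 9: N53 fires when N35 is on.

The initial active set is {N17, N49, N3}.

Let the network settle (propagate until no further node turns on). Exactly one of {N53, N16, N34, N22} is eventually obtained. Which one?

N53

Gate 2: N49 on → N31 on.
N31 is on, so N35 fires (Gate 4).
Gate 9: N35 on → N53 on.
N16 would need N31, N35, and N22 (Gate 5), but N22 never turns on. N34 would need N31, N16, and N53 (Gate 1), but N16 never turns on. N22 would need N16 and N35 (Gate 8), but N16 never turns on.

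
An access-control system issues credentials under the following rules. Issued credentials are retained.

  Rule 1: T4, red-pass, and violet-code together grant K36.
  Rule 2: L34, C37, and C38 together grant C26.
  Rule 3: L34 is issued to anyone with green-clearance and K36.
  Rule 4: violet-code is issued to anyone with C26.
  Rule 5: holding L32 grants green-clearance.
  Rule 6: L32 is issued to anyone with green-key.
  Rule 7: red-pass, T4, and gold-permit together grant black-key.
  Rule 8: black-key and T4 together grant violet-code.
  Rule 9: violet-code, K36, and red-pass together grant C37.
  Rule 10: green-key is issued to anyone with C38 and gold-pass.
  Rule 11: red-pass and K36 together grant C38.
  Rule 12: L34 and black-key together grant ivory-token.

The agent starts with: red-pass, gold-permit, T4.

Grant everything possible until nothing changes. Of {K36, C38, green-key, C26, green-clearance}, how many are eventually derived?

2

Holding red-pass, T4, and gold-permit grants black-key (Rule 7).
Holding black-key and T4 grants violet-code (Rule 8).
Holding T4, red-pass, and violet-code grants K36 (Rule 1).
Holding red-pass and K36 grants C38 (Rule 11).
K36: reached.
C38: reached.
green-key would need C38 and gold-pass (Rule 10), but gold-pass is never granted.
C26 would need L34, C37, and C38 (Rule 2), but L34 is never granted.
green-clearance would need L32 (Rule 5), but L32 is never granted.
Reached: K36 and C38 — 2 of the 5.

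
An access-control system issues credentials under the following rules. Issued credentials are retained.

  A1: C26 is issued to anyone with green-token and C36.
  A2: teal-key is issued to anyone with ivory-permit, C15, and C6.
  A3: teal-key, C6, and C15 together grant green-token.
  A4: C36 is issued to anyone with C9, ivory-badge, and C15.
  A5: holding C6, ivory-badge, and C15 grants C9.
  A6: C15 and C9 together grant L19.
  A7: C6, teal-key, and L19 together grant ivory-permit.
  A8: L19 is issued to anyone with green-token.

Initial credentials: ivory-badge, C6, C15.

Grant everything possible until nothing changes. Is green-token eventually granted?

No

green-token would need teal-key, C6, and C15 (A3), but teal-key is never granted.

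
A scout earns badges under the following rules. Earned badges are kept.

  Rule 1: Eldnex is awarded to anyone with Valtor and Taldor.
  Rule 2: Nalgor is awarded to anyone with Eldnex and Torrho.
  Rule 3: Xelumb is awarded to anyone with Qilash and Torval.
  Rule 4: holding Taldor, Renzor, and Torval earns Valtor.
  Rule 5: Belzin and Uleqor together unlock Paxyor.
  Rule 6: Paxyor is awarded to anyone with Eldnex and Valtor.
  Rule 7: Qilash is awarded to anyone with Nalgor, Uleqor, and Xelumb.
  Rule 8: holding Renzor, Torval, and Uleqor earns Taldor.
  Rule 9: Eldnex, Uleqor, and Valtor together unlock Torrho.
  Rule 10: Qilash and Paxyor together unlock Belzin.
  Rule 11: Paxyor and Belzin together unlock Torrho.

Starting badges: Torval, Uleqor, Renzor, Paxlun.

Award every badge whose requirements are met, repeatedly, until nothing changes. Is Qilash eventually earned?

Qilash would need Nalgor, Uleqor, and Xelumb (Rule 7), but Xelumb is never earned.

No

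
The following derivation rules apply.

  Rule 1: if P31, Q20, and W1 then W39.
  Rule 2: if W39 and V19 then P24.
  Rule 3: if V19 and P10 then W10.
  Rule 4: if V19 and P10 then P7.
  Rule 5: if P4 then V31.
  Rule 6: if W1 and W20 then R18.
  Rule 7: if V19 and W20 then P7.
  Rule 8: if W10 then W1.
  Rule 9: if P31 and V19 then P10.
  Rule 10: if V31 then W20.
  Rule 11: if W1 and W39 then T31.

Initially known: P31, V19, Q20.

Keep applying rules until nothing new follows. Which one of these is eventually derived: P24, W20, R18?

P24

From P31 and V19, Rule 9 gives P10.
V19 and P10 hold, so W10 follows (Rule 3).
W10 holds, so W1 follows (Rule 8).
From P31, Q20, and W1, Rule 1 gives W39.
W39 and V19 hold, so P24 follows (Rule 2).
W20 would need V31 (Rule 10), but V31 is never established. R18 would need W1 and W20 (Rule 6), but W20 is never established.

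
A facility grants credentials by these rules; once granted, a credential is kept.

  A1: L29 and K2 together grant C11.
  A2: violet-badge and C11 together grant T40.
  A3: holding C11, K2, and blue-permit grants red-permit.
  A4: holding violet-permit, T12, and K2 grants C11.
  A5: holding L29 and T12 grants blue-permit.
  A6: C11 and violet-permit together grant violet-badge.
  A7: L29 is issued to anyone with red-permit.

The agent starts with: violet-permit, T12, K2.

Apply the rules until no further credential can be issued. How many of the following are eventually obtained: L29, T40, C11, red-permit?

Holding violet-permit, T12, and K2 grants C11 (A4).
Holding C11 and violet-permit grants violet-badge (A6).
Holding violet-badge and C11 grants T40 (A2).
L29 would need red-permit (A7), but red-permit is never granted.
T40: reached.
C11: reached.
red-permit would need C11, K2, and blue-permit (A3), but blue-permit is never granted.
Reached: T40 and C11 — 2 of the 4.

2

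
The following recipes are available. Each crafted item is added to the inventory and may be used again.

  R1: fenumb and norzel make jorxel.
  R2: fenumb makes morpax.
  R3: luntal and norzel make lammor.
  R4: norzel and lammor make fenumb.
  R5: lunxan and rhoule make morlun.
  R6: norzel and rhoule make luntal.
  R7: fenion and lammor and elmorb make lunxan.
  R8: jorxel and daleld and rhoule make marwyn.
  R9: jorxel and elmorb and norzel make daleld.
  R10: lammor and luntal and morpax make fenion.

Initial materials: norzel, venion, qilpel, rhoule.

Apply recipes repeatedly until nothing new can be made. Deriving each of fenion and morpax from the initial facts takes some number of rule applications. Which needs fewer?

morpax

morpax: norzel and rhoule → luntal (R6). luntal and norzel → lammor (R3). Using R4, norzel and lammor make fenumb. fenumb → morpax (R2). [4 rule applications]
fenion: Using R6, norzel and rhoule make luntal. luntal and norzel → lammor (R3). norzel and lammor → fenumb (R4). Using R2, fenumb makes morpax. lammor and luntal and morpax → fenion (R10). [5 rule applications]
morpax needs fewer.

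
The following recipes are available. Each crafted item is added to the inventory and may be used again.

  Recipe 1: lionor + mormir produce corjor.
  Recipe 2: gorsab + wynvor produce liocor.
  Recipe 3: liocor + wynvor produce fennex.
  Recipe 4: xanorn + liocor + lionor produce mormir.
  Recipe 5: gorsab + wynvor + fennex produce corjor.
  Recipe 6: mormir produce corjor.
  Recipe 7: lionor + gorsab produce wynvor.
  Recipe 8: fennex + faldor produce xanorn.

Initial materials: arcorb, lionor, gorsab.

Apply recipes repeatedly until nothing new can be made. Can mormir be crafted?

mormir would need xanorn, liocor, and lionor (Recipe 4), but xanorn is never obtained.

No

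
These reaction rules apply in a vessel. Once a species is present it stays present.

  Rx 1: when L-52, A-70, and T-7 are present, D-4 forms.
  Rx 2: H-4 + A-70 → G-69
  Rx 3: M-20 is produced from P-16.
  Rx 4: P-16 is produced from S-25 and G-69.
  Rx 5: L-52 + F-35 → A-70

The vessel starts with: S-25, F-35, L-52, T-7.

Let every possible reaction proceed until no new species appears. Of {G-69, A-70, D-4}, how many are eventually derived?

L-52 and F-35 present → A-70 forms (Rx 5).
L-52, A-70, and T-7 present → D-4 forms (Rx 1).
G-69 would need H-4 and A-70 (Rx 2), but H-4 never forms.
A-70: reached.
D-4: reached.
Reached: A-70 and D-4 — 2 of the 3.

2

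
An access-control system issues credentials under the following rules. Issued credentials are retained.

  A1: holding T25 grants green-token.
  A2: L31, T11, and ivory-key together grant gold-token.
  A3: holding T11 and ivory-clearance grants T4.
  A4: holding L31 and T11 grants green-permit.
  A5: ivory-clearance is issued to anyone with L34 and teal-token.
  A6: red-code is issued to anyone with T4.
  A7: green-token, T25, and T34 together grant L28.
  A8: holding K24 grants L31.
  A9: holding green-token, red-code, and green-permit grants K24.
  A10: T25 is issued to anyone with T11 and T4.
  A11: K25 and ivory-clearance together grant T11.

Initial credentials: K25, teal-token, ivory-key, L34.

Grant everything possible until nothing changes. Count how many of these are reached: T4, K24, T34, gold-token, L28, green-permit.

1

Holding L34 and teal-token grants ivory-clearance (A5).
Holding K25 and ivory-clearance grants T11 (A11).
Holding T11 and ivory-clearance grants T4 (A3).
T4: reached.
K24 would need green-token, red-code, and green-permit (A9), but green-permit is never granted.
No rule produces T34, and it is not given.
gold-token would need L31, T11, and ivory-key (A2), but L31 is never granted.
L28 would need green-token, T25, and T34 (A7), but T34 is never granted.
green-permit would need L31 and T11 (A4), but L31 is never granted.
Reached: T4 — 1 of the 6.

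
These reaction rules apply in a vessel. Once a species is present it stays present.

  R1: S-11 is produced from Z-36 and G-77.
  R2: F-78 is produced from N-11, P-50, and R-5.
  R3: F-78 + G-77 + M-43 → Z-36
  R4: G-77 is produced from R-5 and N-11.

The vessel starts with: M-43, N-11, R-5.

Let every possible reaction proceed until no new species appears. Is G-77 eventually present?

Yes

R-5 and N-11 present → G-77 forms (R4).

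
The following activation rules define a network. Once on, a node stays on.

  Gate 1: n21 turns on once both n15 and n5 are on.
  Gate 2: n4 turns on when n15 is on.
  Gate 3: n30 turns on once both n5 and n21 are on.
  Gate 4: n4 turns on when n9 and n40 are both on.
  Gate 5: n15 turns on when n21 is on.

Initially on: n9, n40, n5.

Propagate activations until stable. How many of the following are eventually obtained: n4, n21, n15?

1

Gate 4: n9 and n40 on → n4 on.
n4: reached.
n21 would need n15 and n5 (Gate 1), but n15 never turns on.
n15 would need n21 (Gate 5), but n21 never turns on.
Reached: n4 — 1 of the 3.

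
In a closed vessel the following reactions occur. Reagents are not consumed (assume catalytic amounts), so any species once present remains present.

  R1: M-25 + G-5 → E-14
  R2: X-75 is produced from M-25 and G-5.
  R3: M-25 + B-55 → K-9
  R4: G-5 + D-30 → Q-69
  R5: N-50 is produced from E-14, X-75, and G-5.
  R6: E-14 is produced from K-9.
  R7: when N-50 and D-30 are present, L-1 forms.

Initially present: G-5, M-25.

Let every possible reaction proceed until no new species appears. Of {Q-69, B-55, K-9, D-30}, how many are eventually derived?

0

Q-69 would need G-5 and D-30 (R4), but D-30 never forms.
No rule produces B-55, and it is not given.
K-9 would need M-25 and B-55 (R3), but B-55 never forms.
No rule produces D-30, and it is not given.
None of the 4 are reached.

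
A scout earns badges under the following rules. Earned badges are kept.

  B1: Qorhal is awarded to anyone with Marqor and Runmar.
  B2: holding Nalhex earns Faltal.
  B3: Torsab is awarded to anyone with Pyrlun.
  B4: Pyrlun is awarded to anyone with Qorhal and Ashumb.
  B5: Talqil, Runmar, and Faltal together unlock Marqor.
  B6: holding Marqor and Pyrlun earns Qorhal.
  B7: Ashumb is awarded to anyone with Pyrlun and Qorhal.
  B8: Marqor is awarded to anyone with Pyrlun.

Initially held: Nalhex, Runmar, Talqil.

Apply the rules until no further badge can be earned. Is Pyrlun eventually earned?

No

Pyrlun would need Qorhal and Ashumb (B4), but Ashumb is never earned.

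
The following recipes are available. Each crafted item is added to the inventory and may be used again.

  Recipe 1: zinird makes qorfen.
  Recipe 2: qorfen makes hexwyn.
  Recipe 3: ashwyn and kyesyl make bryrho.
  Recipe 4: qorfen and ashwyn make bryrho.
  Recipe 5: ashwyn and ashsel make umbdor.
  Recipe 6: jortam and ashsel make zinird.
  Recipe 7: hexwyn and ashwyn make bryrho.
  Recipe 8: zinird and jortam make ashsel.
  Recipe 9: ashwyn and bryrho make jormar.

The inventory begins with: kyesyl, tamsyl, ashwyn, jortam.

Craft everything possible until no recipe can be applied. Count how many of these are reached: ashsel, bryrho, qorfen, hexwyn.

ashwyn and kyesyl → bryrho (Recipe 3).
ashsel would need zinird and jortam (Recipe 8), but zinird is never obtained.
bryrho: reached.
qorfen would need zinird (Recipe 1), but zinird is never obtained.
hexwyn would need qorfen (Recipe 2), but qorfen is never obtained.
Reached: bryrho — 1 of the 4.

1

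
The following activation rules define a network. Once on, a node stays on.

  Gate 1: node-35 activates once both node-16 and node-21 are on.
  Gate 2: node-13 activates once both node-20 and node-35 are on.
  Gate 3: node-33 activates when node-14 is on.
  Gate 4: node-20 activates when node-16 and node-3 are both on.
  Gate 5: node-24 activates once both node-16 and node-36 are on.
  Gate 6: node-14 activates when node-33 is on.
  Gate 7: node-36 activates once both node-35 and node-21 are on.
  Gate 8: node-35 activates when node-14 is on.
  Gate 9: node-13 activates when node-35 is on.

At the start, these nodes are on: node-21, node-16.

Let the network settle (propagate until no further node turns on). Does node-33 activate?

No

node-33 would need node-14 (Gate 3), but node-14 never turns on.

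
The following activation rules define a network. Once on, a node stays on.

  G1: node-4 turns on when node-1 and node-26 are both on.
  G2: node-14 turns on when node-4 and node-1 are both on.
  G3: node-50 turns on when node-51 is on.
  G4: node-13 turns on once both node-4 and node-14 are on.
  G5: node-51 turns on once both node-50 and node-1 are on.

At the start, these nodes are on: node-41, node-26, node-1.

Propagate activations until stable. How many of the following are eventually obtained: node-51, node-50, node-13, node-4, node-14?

3

node-1 and node-26 are on, so node-4 turns on (G1).
G2: node-4 and node-1 on → node-14 on.
G4: node-4 and node-14 on → node-13 on.
node-51 would need node-50 and node-1 (G5), but node-50 never turns on.
node-50 would need node-51 (G3), but node-51 never turns on.
node-13: reached.
node-4: reached.
node-14: reached.
Reached: node-13, node-4, and node-14 — 3 of the 5.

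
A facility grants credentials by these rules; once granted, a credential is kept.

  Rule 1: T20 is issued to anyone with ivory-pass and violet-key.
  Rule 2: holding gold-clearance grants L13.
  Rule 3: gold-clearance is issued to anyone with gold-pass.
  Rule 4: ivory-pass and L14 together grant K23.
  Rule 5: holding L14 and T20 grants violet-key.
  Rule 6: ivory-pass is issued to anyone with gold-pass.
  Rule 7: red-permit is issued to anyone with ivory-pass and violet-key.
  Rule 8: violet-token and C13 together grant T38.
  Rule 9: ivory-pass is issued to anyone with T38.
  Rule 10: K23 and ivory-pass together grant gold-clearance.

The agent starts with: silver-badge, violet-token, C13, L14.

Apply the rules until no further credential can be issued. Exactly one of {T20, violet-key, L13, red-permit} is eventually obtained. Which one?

L13

Holding violet-token and C13 grants T38 (Rule 8).
Holding T38 grants ivory-pass (Rule 9).
Holding ivory-pass and L14 grants K23 (Rule 4).
Holding K23 and ivory-pass grants gold-clearance (Rule 10).
Holding gold-clearance grants L13 (Rule 2).
T20 would need ivory-pass and violet-key (Rule 1), but violet-key is never granted. red-permit would need ivory-pass and violet-key (Rule 7), but violet-key is never granted. violet-key would need L14 and T20 (Rule 5), but T20 is never granted.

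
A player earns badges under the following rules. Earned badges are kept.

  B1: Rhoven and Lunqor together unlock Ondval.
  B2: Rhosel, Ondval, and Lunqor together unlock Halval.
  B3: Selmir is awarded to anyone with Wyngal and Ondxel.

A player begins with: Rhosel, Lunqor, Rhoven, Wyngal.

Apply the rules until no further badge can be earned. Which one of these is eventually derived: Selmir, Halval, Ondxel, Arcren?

Halval

With Rhoven and Lunqor, Ondval is earned (B1).
With Rhosel, Ondval, and Lunqor, Halval is earned (B2).
No rule produces Ondxel, and it is not given. Selmir would need Wyngal and Ondxel (B3), but Ondxel is never earned. No rule produces Arcren, and it is not given.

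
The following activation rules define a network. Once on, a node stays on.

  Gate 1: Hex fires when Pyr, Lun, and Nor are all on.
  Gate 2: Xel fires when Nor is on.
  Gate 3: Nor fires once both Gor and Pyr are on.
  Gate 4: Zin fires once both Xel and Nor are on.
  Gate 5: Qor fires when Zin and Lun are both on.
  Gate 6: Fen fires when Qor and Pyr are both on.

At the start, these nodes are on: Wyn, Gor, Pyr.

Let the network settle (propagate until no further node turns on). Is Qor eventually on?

Qor would need Zin and Lun (Gate 5), but Lun never turns on.

No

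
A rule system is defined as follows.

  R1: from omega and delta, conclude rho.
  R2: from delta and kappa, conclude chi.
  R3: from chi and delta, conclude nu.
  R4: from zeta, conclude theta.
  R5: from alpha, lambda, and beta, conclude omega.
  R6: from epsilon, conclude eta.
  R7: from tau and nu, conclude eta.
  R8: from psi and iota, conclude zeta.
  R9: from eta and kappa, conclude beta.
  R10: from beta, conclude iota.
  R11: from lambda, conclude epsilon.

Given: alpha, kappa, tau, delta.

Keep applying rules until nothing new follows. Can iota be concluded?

From delta and kappa, R2 gives chi.
From chi and delta, R3 gives nu.
From tau and nu, R7 gives eta.
eta and kappa hold, so beta follows (R9).
From beta, R10 gives iota.

Yes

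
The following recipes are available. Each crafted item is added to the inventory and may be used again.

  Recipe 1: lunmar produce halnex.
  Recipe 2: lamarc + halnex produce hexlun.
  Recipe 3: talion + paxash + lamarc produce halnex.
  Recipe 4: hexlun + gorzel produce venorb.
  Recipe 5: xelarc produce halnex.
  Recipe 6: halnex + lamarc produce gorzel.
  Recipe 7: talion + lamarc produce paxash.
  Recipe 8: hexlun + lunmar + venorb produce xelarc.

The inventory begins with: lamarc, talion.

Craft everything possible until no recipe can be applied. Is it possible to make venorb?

Yes

talion + lamarc → paxash (Recipe 7).
talion + paxash + lamarc → halnex (Recipe 3).
Using Recipe 6, halnex and lamarc make gorzel.
lamarc + halnex → hexlun (Recipe 2).
hexlun + gorzel → venorb (Recipe 4).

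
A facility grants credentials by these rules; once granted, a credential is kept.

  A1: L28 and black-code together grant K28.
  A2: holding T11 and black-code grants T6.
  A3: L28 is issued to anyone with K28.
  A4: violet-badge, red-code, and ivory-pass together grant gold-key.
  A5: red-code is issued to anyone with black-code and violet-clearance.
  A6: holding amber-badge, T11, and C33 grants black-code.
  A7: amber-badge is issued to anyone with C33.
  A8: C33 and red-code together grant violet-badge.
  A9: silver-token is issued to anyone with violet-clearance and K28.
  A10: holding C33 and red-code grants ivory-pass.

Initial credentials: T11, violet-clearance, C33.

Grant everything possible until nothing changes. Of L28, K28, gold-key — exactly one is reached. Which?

gold-key

Holding C33 grants amber-badge (A7).
Holding amber-badge, T11, and C33 grants black-code (A6).
Holding black-code and violet-clearance grants red-code (A5).
Holding C33 and red-code grants ivory-pass (A10).
Holding C33 and red-code grants violet-badge (A8).
Holding violet-badge, red-code, and ivory-pass grants gold-key (A4).
K28 would need L28 and black-code (A1), but L28 is never granted. L28 would need K28 (A3), but K28 is never granted.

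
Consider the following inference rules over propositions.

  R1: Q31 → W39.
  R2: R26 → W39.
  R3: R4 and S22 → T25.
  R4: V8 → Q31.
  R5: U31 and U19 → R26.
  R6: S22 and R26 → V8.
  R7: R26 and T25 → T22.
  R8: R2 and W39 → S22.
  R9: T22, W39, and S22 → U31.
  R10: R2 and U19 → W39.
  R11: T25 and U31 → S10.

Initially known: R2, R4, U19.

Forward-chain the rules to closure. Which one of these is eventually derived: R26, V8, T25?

From R2 and U19, R10 gives W39.
From R2 and W39, R8 gives S22.
From R4 and S22, R3 gives T25.
V8 would need S22 and R26 (R6), but R26 is never established. R26 would need U31 and U19 (R5), but U31 is never established.

T25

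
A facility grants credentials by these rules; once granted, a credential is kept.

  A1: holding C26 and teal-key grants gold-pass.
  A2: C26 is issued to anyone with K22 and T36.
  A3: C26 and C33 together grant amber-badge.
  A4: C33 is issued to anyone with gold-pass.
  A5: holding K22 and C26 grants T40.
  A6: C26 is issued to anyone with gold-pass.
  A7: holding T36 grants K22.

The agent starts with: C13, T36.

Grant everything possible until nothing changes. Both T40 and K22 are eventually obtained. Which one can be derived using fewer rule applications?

K22: Holding T36 grants K22 (A7). [1 rule application]
T40: Holding T36 grants K22 (A7). Holding K22 and T36 grants C26 (A2). Holding K22 and C26 grants T40 (A5). [3 rule applications]
K22 needs fewer.

K22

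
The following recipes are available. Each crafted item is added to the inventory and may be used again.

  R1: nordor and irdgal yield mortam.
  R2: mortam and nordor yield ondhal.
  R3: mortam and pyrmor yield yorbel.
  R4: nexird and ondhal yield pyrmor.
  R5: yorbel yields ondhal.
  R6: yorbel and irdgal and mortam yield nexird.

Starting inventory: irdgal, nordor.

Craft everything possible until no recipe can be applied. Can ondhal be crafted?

Yes

nordor and irdgal → mortam (R1).
Using R2, mortam and nordor make ondhal.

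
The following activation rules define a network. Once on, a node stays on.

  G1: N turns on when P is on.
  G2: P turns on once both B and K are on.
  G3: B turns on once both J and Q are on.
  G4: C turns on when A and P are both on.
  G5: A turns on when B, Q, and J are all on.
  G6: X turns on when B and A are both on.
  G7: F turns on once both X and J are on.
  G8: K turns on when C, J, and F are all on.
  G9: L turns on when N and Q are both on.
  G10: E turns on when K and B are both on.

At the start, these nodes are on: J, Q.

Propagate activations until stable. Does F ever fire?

G3: J and Q on → B on.
B, Q, and J are on, so A turns on (G5).
B and A are on, so X turns on (G6).
X and J are on, so F turns on (G7).

Yes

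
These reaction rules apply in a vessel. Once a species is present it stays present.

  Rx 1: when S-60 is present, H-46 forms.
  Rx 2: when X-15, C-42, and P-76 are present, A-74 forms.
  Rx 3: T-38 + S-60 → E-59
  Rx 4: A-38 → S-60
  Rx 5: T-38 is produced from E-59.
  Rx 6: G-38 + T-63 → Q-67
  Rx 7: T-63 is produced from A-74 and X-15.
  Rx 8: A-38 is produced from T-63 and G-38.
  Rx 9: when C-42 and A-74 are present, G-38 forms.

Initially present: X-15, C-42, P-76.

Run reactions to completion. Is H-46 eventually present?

Yes

X-15, C-42, and P-76 present → A-74 forms (Rx 2).
A-74 and X-15 present → T-63 forms (Rx 7).
C-42 and A-74 present → G-38 forms (Rx 9).
T-63 and G-38 present → A-38 forms (Rx 8).
A-38 present → S-60 forms (Rx 4).
S-60 present → H-46 forms (Rx 1).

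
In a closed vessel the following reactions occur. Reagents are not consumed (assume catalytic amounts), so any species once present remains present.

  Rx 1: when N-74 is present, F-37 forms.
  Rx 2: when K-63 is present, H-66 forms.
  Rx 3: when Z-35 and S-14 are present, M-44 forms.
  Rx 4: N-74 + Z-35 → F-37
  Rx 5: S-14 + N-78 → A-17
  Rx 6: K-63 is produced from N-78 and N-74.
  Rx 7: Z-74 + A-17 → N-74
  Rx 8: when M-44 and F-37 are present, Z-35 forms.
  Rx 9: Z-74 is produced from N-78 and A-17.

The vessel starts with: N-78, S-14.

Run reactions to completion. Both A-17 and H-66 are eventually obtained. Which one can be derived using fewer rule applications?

A-17: S-14 and N-78 present → A-17 forms (Rx 5). [1 rule application]
H-66: S-14 and N-78 present → A-17 forms (Rx 5). N-78 and A-17 present → Z-74 forms (Rx 9). Z-74 and A-17 present → N-74 forms (Rx 7). N-78 and N-74 present → K-63 forms (Rx 6). K-63 present → H-66 forms (Rx 2). [5 rule applications]
A-17 needs fewer.

A-17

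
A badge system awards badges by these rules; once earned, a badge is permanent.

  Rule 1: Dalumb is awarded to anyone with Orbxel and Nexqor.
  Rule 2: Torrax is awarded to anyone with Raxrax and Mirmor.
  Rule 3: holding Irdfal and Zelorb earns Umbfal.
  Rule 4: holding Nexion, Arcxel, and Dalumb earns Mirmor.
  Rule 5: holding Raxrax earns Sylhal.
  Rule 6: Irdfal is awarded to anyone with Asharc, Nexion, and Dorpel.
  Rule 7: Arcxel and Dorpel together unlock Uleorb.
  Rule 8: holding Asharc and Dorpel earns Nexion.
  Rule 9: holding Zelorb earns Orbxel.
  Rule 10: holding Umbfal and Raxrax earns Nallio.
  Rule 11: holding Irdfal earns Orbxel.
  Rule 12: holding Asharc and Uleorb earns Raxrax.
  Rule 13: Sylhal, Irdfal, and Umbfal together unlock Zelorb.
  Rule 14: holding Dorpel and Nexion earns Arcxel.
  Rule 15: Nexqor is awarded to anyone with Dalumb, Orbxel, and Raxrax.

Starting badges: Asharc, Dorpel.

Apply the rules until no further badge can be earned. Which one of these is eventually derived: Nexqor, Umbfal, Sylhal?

Sylhal

With Asharc and Dorpel, Nexion is earned (Rule 8).
With Dorpel and Nexion, Arcxel is earned (Rule 14).
With Arcxel and Dorpel, Uleorb is earned (Rule 7).
With Asharc and Uleorb, Raxrax is earned (Rule 12).
With Raxrax, Sylhal is earned (Rule 5).
Umbfal would need Irdfal and Zelorb (Rule 3), but Zelorb is never earned. Nexqor would need Dalumb, Orbxel, and Raxrax (Rule 15), but Dalumb is never earned.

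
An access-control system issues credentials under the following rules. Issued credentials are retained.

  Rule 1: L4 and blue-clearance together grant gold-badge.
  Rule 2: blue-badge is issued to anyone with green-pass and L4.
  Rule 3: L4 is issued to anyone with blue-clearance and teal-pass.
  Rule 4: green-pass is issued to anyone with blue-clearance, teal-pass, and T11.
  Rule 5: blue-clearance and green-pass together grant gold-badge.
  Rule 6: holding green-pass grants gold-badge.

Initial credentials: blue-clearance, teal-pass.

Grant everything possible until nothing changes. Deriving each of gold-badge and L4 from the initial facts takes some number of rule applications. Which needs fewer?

L4

L4: Holding blue-clearance and teal-pass grants L4 (Rule 3). [1 rule application]
gold-badge: Holding blue-clearance and teal-pass grants L4 (Rule 3). Holding L4 and blue-clearance grants gold-badge (Rule 1). [2 rule applications]
L4 needs fewer.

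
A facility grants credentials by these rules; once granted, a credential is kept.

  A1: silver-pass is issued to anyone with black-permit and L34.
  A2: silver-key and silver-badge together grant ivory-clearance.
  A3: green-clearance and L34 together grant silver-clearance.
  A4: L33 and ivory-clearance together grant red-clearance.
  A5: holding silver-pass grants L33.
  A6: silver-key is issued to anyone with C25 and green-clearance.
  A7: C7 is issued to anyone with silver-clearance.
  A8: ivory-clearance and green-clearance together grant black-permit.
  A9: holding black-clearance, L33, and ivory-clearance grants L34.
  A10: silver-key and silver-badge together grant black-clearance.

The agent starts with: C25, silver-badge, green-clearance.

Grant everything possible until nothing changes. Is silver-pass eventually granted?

silver-pass would need black-permit and L34 (A1), but L34 is never granted.

No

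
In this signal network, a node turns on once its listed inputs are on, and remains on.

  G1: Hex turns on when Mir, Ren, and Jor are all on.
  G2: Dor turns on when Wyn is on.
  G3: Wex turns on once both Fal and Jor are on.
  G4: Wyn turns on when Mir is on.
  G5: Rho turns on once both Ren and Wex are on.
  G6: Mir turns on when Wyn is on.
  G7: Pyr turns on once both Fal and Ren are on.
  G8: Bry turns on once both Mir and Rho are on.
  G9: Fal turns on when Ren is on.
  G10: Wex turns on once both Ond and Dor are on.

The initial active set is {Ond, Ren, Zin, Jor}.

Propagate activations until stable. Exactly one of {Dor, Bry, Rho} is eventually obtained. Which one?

Rho

G9: Ren on → Fal on.
Fal and Jor are on, so Wex turns on (G3).
G5: Ren and Wex on → Rho on.
Dor would need Wyn (G2), but Wyn never turns on. Bry would need Mir and Rho (G8), but Mir never turns on.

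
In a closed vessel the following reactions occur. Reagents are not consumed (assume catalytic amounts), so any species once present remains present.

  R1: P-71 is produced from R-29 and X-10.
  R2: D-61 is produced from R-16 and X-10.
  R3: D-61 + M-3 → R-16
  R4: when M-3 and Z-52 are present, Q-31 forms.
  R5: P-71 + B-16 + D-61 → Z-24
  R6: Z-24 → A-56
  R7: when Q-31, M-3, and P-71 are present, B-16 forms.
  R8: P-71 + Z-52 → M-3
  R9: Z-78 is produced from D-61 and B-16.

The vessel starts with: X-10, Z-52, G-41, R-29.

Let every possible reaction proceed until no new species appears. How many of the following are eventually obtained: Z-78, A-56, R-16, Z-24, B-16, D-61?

1

R-29 and X-10 present → P-71 forms (R1).
P-71 and Z-52 present → M-3 forms (R8).
M-3 and Z-52 present → Q-31 forms (R4).
Q-31, M-3, and P-71 present → B-16 forms (R7).
Z-78 would need D-61 and B-16 (R9), but D-61 never forms.
A-56 would need Z-24 (R6), but Z-24 never forms.
R-16 would need D-61 and M-3 (R3), but D-61 never forms.
Z-24 would need P-71, B-16, and D-61 (R5), but D-61 never forms.
B-16: reached.
D-61 would need R-16 and X-10 (R2), but R-16 never forms.
Reached: B-16 — 1 of the 6.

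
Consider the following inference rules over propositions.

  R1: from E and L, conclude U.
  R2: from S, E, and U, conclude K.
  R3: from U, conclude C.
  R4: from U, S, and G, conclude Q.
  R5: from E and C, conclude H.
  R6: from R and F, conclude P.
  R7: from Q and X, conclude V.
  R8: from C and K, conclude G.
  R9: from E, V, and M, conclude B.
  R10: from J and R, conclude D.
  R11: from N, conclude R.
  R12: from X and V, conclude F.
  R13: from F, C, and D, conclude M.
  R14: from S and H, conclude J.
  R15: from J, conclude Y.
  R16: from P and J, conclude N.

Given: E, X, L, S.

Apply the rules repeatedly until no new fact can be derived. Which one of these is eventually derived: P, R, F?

F

From E and L, R1 gives U.
S, E, and U hold, so K follows (R2).
From U, R3 gives C.
C and K hold, so G follows (R8).
U, S, and G hold, so Q follows (R4).
Q and X hold, so V follows (R7).
From X and V, R12 gives F.
P would need R and F (R6), but R is never established. R would need N (R11), but N is never established.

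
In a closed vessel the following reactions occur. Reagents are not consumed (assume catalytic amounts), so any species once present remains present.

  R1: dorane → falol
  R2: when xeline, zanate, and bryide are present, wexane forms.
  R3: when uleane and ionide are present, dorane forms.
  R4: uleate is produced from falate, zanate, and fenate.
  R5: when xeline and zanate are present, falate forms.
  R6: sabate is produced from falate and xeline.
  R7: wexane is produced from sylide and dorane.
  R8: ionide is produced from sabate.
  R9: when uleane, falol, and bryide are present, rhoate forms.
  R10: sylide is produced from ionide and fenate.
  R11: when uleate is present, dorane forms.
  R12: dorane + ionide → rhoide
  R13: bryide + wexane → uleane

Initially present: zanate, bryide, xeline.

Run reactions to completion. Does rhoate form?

Yes

xeline, zanate, and bryide present → wexane forms (R2).
xeline and zanate present → falate forms (R5).
falate and xeline present → sabate forms (R6).
bryide and wexane present → uleane forms (R13).
sabate present → ionide forms (R8).
uleane and ionide present → dorane forms (R3).
dorane present → falol forms (R1).
uleane, falol, and bryide present → rhoate forms (R9).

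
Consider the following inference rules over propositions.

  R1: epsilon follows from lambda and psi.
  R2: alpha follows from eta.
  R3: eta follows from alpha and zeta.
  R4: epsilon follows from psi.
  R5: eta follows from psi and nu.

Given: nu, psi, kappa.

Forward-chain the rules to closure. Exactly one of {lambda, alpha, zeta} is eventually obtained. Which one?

psi and nu hold, so eta follows (R5).
eta holds, so alpha follows (R2).
No rule produces lambda, and it is not given. No rule produces zeta, and it is not given.

alpha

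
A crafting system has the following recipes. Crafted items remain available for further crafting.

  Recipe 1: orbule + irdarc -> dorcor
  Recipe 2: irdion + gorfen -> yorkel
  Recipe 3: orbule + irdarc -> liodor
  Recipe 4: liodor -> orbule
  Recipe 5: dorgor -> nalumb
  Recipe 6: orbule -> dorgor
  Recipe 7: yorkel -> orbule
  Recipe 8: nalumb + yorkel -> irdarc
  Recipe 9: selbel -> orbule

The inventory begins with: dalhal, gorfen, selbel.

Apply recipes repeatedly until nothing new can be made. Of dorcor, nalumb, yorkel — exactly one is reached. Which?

nalumb

Using Recipe 9, selbel makes orbule.
orbule -> dorgor (Recipe 6).
Using Recipe 5, dorgor makes nalumb.
yorkel would need irdion and gorfen (Recipe 2), but irdion is never obtained. dorcor would need orbule and irdarc (Recipe 1), but irdarc is never obtained.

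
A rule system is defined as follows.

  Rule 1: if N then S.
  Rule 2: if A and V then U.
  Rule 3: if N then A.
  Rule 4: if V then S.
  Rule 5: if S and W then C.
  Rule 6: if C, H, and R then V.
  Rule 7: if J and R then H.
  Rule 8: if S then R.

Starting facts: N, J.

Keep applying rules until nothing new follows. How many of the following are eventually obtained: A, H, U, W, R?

From N, Rule 3 gives A.
N holds, so S follows (Rule 1).
From S, Rule 8 gives R.
From J and R, Rule 7 gives H.
A: reached.
H: reached.
U would need A and V (Rule 2), but V is never established.
No rule produces W, and it is not given.
R: reached.
Reached: A, H, and R — 3 of the 5.

3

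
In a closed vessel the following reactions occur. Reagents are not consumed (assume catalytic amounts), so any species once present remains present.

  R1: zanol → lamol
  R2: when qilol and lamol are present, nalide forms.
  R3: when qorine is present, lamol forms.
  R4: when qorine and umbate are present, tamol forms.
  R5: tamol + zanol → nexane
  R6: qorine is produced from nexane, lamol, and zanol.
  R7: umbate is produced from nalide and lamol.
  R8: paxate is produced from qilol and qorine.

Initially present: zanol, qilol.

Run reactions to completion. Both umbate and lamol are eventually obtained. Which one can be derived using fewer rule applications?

lamol

lamol: zanol present → lamol forms (R1). [1 rule application]
umbate: zanol present → lamol forms (R1). qilol and lamol present → nalide forms (R2). nalide and lamol present → umbate forms (R7). [3 rule applications]
lamol needs fewer.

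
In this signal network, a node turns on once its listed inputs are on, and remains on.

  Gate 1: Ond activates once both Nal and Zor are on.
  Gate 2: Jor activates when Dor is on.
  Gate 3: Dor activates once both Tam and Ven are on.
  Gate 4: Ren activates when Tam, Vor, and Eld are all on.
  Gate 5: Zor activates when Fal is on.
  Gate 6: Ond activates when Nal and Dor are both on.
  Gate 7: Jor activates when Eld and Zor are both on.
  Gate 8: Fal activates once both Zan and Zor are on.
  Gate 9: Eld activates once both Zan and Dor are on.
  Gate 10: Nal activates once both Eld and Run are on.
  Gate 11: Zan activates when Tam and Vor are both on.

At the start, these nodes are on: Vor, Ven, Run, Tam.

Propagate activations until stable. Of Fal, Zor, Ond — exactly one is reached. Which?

Tam and Vor are on, so Zan activates (Gate 11).
Tam and Ven are on, so Dor activates (Gate 3).
Gate 9: Zan and Dor on → Eld on.
Eld and Run are on, so Nal activates (Gate 10).
Nal and Dor are on, so Ond activates (Gate 6).
Zor would need Fal (Gate 5), but Fal never turns on. Fal would need Zan and Zor (Gate 8), but Zor never turns on.

Ond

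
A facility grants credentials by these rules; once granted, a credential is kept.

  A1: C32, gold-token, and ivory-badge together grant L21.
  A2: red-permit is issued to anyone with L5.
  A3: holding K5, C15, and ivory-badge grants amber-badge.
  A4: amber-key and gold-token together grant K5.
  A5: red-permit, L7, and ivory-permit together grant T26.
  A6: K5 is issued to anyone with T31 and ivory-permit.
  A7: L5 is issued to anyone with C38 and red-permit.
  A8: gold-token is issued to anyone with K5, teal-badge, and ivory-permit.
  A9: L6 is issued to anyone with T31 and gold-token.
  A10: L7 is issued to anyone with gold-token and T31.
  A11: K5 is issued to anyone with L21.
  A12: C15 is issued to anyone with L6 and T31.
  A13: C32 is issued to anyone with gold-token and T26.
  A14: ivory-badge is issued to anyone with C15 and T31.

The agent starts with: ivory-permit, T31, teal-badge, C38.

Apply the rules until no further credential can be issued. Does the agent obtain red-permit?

red-permit would need L5 (A2), but L5 is never granted.

No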